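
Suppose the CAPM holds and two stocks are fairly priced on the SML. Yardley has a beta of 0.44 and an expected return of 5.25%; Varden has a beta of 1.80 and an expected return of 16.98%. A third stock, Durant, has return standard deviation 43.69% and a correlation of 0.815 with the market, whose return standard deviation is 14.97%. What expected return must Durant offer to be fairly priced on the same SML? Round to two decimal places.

MRP = (16.98% − 5.25%) / (1.80 − 0.44) = 8.6250%
R_f = 5.25% − 0.44 × 8.6250% = 1.4550%
β_Durant = ρ·σ_i/σ_m = 0.815 × 43.69 / 14.97 = 2.3786
E(R_Durant) = R_f + β × MRP = 1.4550% + 2.3786 × 8.6250% = 21.97%

21.97%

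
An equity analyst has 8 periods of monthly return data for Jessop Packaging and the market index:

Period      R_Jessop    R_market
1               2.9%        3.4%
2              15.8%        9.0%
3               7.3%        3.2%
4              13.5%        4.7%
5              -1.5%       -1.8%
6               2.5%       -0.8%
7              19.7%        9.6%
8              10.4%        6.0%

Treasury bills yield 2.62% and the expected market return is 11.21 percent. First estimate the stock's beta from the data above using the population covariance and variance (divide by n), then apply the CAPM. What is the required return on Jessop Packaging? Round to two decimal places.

Mean R_i = (2.9 + 15.8 + 7.3 + 13.5 − 1.5 + 2.5 + 19.7 + 10.4) / 8 = 8.8250%
Mean R_m = (3.4 + 9.0 + 3.2 + 4.7 − 1.8 − 0.8 + 9.6 + 6.0) / 8 = 4.1625%
Σ(R_i − R̄_i)(R_m − R̄_m) = 197.2175  ⇒  Cov = 197.2175 / 8 = 24.6522
Σ(R_m − R̄_m)² = 118.3188  ⇒  Var(R_m) = 118.3188 / 8 = 14.7899
β = Cov / Var(R_m) = 24.6522 / 14.7899 = 1.6668
MRP = 11.21% − 2.62% = 8.59%
E(R) = R_f + β × MRP = 2.62% + 1.6668 × 8.59% = 16.94%

16.94%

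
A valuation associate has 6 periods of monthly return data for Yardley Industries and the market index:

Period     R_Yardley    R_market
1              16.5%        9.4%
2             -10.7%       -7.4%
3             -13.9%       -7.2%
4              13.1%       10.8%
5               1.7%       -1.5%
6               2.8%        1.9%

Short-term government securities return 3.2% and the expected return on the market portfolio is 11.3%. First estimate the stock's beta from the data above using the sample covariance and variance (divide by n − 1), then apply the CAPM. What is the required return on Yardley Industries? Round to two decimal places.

Mean R_i = (16.5 − 10.7 − 13.9 + 13.1 + 1.7 + 2.8) / 6 = 1.5833%
Mean R_m = (9.4 − 7.4 − 7.2 + 10.8 − 1.5 + 1.9) / 6 = 1.0000%
Σ(R_i − R̄_i)(R_m − R̄_m) = 469.1100  ⇒  Cov = 469.1100 / 5 = 93.8220
Σ(R_m − R̄_m)² = 311.4600  ⇒  Var(R_m) = 311.4600 / 5 = 62.2920
β = Cov / Var(R_m) = 93.8220 / 62.2920 = 1.5062
MRP = 11.3% − 3.2% = 8.10%
E(R) = R_f + β × MRP = 3.2% + 1.5062 × 8.1% = 15.40%

15.40%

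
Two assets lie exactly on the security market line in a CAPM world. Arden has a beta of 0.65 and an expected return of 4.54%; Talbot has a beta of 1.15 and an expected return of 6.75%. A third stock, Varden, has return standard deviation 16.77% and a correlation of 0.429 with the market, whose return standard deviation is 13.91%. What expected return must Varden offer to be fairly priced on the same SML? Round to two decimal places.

MRP = (6.75% − 4.54%) / (1.15 − 0.65) = 4.4200%
R_f = 4.54% − 0.65 × 4.4200% = 1.6670%
β_Varden = ρ·σ_i/σ_m = 0.429 × 16.77 / 13.91 = 0.5172
E(R_Varden) = R_f + β × MRP = 1.6670% + 0.5172 × 4.4200% = 3.95%

3.95%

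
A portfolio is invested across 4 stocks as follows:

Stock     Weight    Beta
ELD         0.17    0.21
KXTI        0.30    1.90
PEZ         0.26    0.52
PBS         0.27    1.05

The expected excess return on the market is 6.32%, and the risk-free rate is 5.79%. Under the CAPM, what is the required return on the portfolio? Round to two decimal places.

12.26%

β_P = Σ w_i β_i = 0.17×0.21 + 0.30×1.90 + 0.26×0.52 + 0.27×1.05 = 1.0244
E(R_P) = R_f + β_P × MRP = 5.79% + 1.0244 × 6.32% = 12.26%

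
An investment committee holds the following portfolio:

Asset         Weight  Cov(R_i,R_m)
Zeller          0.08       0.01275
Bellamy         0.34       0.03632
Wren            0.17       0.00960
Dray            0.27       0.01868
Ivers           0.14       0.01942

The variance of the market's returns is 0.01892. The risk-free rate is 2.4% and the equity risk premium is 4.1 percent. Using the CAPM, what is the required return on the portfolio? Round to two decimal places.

β_Zeller = 0.01275 / 0.01892 = 0.6739
β_Bellamy = 0.03632 / 0.01892 = 1.9197
β_Wren = 0.00960 / 0.01892 = 0.5074
β_Dray = 0.01868 / 0.01892 = 0.9873
β_Ivers = 0.01942 / 0.01892 = 1.0264
β_P = Σ w_i β_i = 0.08×0.6739 + 0.34×1.9197 + 0.17×0.5074 + 0.27×0.9873 + 0.14×1.0264 = 1.2031
E(R_P) = R_f + β_P × MRP = 2.4% + 1.2031 × 4.1% = 7.33%

7.33%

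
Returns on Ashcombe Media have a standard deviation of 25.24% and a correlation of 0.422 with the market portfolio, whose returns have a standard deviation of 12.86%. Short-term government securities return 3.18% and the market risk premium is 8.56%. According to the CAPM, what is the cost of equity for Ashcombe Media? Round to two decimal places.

β = ρ × σ_i / σ_m = 0.422 × 25.24% / 12.86% = 0.8282
E(R) = 3.18% + 0.8282 × 8.56% = 10.27%

10.27%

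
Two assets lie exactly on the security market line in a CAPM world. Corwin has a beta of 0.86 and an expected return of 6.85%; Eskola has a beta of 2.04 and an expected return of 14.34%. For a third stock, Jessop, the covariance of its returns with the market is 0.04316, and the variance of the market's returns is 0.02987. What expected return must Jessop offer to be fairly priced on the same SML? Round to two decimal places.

MRP = (14.34% − 6.85%) / (2.04 − 0.86) = 6.3475%
R_f = 6.85% − 0.86 × 6.3475% = 1.3912%
β_Jessop = Cov / Var(R_m) = 0.04316 / 0.02987 = 1.4449
E(R_Jessop) = R_f + β × MRP = 1.3912% + 1.4449 × 6.3475% = 10.56%

10.56%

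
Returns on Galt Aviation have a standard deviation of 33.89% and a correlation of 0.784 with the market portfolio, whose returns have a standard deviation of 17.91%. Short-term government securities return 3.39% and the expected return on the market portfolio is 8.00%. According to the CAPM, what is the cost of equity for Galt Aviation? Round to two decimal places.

β = ρ × σ_i / σ_m = 0.784 × 33.89% / 17.91% = 1.4835
MRP = 8.00% − 3.39% = 4.61%
E(R) = 3.39% + 1.4835 × 4.61% = 10.23%

10.23%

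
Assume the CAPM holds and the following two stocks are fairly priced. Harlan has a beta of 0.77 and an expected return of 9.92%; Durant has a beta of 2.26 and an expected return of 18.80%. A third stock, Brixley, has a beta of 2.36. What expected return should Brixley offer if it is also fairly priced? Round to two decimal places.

19.40%

MRP (SML slope) = (18.80% − 9.92%) / (2.26 − 0.77) = 8.88% / 1.49 = 5.9597%
R_f (intercept) = 9.92% − 0.77 × 5.9597% = 5.3310%
E(R_Brixley) = R_f + β × MRP = 5.3310% + 2.36 × 5.9597% = 19.40%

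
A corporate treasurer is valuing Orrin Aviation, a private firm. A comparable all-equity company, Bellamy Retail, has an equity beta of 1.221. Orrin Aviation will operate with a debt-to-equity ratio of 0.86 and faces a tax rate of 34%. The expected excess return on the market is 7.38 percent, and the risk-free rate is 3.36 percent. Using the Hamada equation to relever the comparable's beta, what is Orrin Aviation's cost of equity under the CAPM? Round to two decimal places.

17.49%

β_L = β_U × [1 + (1 − t)(D/E)] = 1.221 × [1 + (1 − 0.34) × 0.86]
    = 1.221 × [1 + 0.66 × 0.86] = 1.221 × 1.5676 = 1.9140
E(R) = R_f + β_L × MRP = 3.36% + 1.9140 × 7.38% = 17.49%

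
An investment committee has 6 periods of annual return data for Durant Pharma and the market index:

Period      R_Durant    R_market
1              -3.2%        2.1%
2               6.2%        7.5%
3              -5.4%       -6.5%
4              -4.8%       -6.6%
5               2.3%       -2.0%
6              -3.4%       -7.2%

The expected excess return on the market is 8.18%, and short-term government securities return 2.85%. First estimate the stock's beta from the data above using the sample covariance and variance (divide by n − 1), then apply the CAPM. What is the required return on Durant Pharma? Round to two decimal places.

7.93%

Mean R_i = (-3.2 + 6.2 − 5.4 − 4.8 + 2.3 − 3.4) / 6 = -1.3833%
Mean R_m = (2.1 + 7.5 − 6.5 − 6.6 − 2.0 − 7.2) / 6 = -2.1167%
Σ(R_i − R̄_i)(R_m − R̄_m) = 108.8717  ⇒  Cov = 108.8717 / 5 = 21.7743
Σ(R_m − R̄_m)² = 175.4283  ⇒  Var(R_m) = 175.4283 / 5 = 35.0857
β = Cov / Var(R_m) = 21.7743 / 35.0857 = 0.6206
E(R) = R_f + β × MRP = 2.85% + 0.6206 × 8.18% = 7.93%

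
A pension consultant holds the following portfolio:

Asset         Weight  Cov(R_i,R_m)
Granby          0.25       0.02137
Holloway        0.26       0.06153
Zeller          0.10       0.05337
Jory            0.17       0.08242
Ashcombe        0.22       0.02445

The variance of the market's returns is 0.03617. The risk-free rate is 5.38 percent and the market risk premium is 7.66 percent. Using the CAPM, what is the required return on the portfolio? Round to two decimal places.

β_Granby = 0.02137 / 0.03617 = 0.5908
β_Holloway = 0.06153 / 0.03617 = 1.7011
β_Zeller = 0.05337 / 0.03617 = 1.4755
β_Jory = 0.08242 / 0.03617 = 2.2787
β_Ashcombe = 0.02445 / 0.03617 = 0.6760
β_P = Σ w_i β_i = 0.25×0.5908 + 0.26×1.7011 + 0.10×1.4755 + 0.17×2.2787 + 0.22×0.6760 = 1.2736
E(R_P) = R_f + β_P × MRP = 5.38% + 1.2736 × 7.66% = 15.14%

15.14%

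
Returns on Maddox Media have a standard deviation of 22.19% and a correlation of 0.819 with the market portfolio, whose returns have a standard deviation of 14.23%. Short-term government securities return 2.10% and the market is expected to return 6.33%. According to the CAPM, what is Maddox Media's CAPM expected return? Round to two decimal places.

7.50%

β = ρ × σ_i / σ_m = 0.819 × 22.19% / 14.23% = 1.2771
MRP = 6.33% − 2.10% = 4.23%
E(R) = 2.10% + 1.2771 × 4.23% = 7.50%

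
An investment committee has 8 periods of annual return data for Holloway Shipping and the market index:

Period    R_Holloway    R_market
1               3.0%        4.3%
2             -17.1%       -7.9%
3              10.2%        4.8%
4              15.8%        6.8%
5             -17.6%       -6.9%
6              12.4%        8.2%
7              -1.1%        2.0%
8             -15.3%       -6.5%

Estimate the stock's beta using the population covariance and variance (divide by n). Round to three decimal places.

Mean R_i = (3.0 − 17.1 + 10.2 + 15.8 − 17.6 + 12.4 − 1.1 − 15.3) / 8 = -1.2125%
Mean R_m = (4.3 − 7.9 + 4.8 + 6.8 − 6.9 + 8.2 + 2.0 − 6.5) / 8 = 0.6000%
Σ(R_i − R̄_i)(R_m − R̄_m) = 630.5800  ⇒  Cov = 630.5800 / 8 = 78.8225
Σ(R_m − R̄_m)² = 308.4000  ⇒  Var(R_m) = 308.4000 / 8 = 38.5500
β = Cov / Var(R_m) = 78.8225 / 38.5500 = 2.0447

2.045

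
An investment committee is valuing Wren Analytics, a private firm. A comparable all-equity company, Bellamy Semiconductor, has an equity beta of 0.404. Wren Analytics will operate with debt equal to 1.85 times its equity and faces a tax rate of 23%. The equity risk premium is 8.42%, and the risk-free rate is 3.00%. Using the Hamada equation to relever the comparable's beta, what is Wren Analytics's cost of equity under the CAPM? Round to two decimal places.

11.25%

β_L = β_U × [1 + (1 − t)(D/E)] = 0.404 × [1 + (1 − 0.23) × 1.85]
    = 0.404 × [1 + 0.77 × 1.85] = 0.404 × 2.4245 = 0.9795
E(R) = R_f + β_L × MRP = 3.00% + 0.9795 × 8.42% = 11.25%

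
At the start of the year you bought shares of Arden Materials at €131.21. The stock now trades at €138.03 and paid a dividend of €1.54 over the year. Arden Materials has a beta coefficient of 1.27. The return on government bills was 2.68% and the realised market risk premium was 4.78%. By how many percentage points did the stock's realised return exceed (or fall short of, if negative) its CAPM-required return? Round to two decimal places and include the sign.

-2.38%

Realised HPR = (P1 + D1 − P0) / P0 = (138.03 + 1.54 − 131.21) / 131.21 = 8.36 / 131.21 = 6.3715%
CAPM required = R_f + β·MRP = 2.68% + 1.27 × 4.78% = 8.7506%
α = realised − required = 6.3715% − 8.7506% = -2.38%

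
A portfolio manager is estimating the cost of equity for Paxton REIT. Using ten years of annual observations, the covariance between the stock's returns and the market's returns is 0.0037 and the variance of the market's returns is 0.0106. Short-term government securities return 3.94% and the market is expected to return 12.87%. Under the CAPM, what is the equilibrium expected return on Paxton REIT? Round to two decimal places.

7.06%

β = Cov(R_i, R_m) / Var(R_m) = 0.0037 / 0.0106 = 0.3491
MRP = 12.87% − 3.94% = 8.93%
E(R) = R_f + β × MRP = 3.94% + 0.3491 × 8.93% = 7.06%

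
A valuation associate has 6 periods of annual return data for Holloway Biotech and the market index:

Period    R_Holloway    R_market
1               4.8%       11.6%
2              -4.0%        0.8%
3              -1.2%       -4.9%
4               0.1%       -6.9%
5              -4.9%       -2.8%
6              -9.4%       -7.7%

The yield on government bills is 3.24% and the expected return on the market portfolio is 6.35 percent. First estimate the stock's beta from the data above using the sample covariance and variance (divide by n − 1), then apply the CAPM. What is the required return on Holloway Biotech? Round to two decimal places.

Mean R_i = (4.8 − 4.0 − 1.2 + 0.1 − 4.9 − 9.4) / 6 = -2.4333%
Mean R_m = (11.6 + 0.8 − 4.9 − 6.9 − 2.8 − 7.7) / 6 = -1.6500%
Σ(R_i − R̄_i)(R_m − R̄_m) = 119.6800  ⇒  Cov = 119.6800 / 5 = 23.9360
Σ(R_m − R̄_m)² = 257.6150  ⇒  Var(R_m) = 257.6150 / 5 = 51.5230
β = Cov / Var(R_m) = 23.9360 / 51.5230 = 0.4646
MRP = 6.35% − 3.24% = 3.11%
E(R) = R_f + β × MRP = 3.24% + 0.4646 × 3.11% = 4.68%

4.68%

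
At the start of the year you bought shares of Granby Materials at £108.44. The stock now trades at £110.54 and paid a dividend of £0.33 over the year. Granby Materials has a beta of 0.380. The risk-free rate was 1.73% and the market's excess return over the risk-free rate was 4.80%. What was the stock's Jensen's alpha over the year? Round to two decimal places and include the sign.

Realised HPR = (P1 + D1 − P0) / P0 = (110.54 + 0.33 − 108.44) / 108.44 = 2.43 / 108.44 = 2.2409%
CAPM required = R_f + β·MRP = 1.73% + 0.380 × 4.80% = 3.55400%
α = realised − required = 2.2409% − 3.55400% = -1.31%

-1.31%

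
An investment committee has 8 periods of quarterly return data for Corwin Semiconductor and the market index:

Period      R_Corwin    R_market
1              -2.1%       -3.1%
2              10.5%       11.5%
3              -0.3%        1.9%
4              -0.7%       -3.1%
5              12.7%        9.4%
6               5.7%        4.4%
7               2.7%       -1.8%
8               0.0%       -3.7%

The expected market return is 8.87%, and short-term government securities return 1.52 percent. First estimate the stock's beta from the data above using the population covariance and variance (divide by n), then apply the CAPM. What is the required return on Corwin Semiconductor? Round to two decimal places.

7.80%

Mean R_i = (-2.1 + 10.5 − 0.3 − 0.7 + 12.7 + 5.7 + 2.7 + 0.0) / 8 = 3.5625%
Mean R_m = (-3.1 + 11.5 + 1.9 − 3.1 + 9.4 + 4.4 − 1.8 − 3.7) / 8 = 1.9375%
Σ(R_i − R̄_i)(R_m − R̄_m) = 213.2413  ⇒  Cov = 213.2413 / 8 = 26.6552
Σ(R_m − R̄_m)² = 249.6988  ⇒  Var(R_m) = 249.6988 / 8 = 31.2124
β = Cov / Var(R_m) = 26.6552 / 31.2124 = 0.8540
MRP = 8.87% − 1.52% = 7.35%
E(R) = R_f + β × MRP = 1.52% + 0.8540 × 7.35% = 7.80%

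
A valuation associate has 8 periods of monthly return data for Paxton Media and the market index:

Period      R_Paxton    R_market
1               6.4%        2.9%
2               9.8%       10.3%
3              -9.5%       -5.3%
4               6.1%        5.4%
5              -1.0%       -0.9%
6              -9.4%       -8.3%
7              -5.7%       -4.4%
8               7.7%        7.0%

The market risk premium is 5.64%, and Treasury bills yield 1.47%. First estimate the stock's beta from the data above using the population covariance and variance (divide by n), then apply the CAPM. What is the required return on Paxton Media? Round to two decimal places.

Mean R_i = (6.4 + 9.8 − 9.5 + 6.1 − 1.0 − 9.4 − 5.7 + 7.7) / 8 = 0.5500%
Mean R_m = (2.9 + 10.3 − 5.3 + 5.4 − 0.9 − 8.3 − 4.4 + 7.0) / 8 = 0.8375%
Σ(R_i − R̄_i)(R_m − R̄_m) = 357.0050  ⇒  Cov = 357.0050 / 8 = 44.6256
Σ(R_m − R̄_m)² = 304.1988  ⇒  Var(R_m) = 304.1988 / 8 = 38.0249
β = Cov / Var(R_m) = 44.6256 / 38.0249 = 1.1736
E(R) = R_f + β × MRP = 1.47% + 1.1736 × 5.64% = 8.09%

8.09%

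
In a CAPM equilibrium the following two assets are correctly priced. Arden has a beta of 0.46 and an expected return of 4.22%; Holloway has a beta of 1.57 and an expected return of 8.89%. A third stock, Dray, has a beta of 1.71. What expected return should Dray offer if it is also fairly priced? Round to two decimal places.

MRP (SML slope) = (8.89% − 4.22%) / (1.57 − 0.46) = 4.67% / 1.11 = 4.2072%
R_f (intercept) = 4.22% − 0.46 × 4.2072% = 2.2847%
E(R_Dray) = R_f + β × MRP = 2.2847% + 1.71 × 4.2072% = 9.48%

9.48%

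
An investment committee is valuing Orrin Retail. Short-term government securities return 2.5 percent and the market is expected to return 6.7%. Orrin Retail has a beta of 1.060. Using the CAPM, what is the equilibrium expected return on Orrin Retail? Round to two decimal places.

Market risk premium = E(R_m) − R_f = 6.7% − 2.5% = 4.20%
E(R) = R_f + β × MRP = 2.5% + 1.060 × 4.2% = 6.95%

6.95%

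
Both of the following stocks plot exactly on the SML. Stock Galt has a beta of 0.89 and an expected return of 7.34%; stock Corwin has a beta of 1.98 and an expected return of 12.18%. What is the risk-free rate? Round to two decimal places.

3.39%

Both satisfy E(R) = R_f + β·MRP, so the slope of the SML is
MRP = (12.18% − 7.34%) / (1.98 − 0.89) = 4.84% / 1.09 = 4.4404%
R_f = E(R_Galt) − β_Galt·MRP = 7.34% − 0.89 × 4.4404% = 3.3880%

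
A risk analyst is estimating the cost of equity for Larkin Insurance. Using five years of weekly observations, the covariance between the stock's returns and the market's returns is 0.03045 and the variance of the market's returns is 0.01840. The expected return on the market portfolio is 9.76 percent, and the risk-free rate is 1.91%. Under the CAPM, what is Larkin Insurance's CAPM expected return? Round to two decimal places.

β = Cov(R_i, R_m) / Var(R_m) = 0.03045 / 0.01840 = 1.6549
MRP = 9.76% − 1.91% = 7.85%
E(R) = R_f + β × MRP = 1.91% + 1.6549 × 7.85% = 14.90%

14.90%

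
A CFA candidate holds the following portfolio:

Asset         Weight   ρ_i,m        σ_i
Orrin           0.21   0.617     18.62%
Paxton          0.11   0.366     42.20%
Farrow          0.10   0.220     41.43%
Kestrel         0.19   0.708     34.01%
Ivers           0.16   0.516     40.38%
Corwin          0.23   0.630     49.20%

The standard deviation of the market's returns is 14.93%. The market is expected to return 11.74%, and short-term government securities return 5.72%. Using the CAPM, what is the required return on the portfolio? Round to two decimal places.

β_Orrin = 0.617 × 18.62% / 14.93% = 0.7695
β_Paxton = 0.366 × 42.20% / 14.93% = 1.0345
β_Farrow = 0.220 × 41.43% / 14.93% = 0.6105
β_Kestrel = 0.708 × 34.01% / 14.93% = 1.6128
β_Ivers = 0.516 × 40.38% / 14.93% = 1.3956
β_Corwin = 0.630 × 49.20% / 14.93% = 2.0761
β_P = Σ w_i β_i = 0.21×0.7695 + 0.11×1.0345 + 0.10×0.6105 + 0.19×1.6128 + 0.16×1.3956 + 0.23×2.0761 = 1.3437
MRP = 11.74% − 5.72% = 6.02%
E(R_P) = R_f + β_P × MRP = 5.72% + 1.3437 × 6.02% = 13.81%

13.81%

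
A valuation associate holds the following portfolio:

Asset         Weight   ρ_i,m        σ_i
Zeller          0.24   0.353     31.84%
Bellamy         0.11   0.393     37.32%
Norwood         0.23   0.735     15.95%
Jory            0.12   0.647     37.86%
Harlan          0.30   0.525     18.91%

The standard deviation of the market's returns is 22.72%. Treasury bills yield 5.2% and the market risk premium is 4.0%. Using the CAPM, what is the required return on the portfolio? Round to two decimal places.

7.48%

β_Zeller = 0.353 × 31.84% / 22.72% = 0.4947
β_Bellamy = 0.393 × 37.32% / 22.72% = 0.6455
β_Norwood = 0.735 × 15.95% / 22.72% = 0.5160
β_Jory = 0.647 × 37.86% / 22.72% = 1.0781
β_Harlan = 0.525 × 18.91% / 22.72% = 0.4370
β_P = Σ w_i β_i = 0.24×0.4947 + 0.11×0.6455 + 0.23×0.5160 + 0.12×1.0781 + 0.30×0.4370 = 0.5689
E(R_P) = R_f + β_P × MRP = 5.2% + 0.5689 × 4.0% = 7.48%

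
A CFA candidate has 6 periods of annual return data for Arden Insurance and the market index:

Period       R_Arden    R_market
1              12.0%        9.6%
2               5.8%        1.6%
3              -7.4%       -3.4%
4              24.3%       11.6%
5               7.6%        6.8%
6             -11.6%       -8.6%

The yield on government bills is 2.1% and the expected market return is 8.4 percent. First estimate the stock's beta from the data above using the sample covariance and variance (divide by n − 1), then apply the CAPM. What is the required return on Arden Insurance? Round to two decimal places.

Mean R_i = (12.0 + 5.8 − 7.4 + 24.3 + 7.6 − 11.6) / 6 = 5.1167%
Mean R_m = (9.6 + 1.6 − 3.4 + 11.6 + 6.8 − 8.6) / 6 = 2.9333%
Σ(R_i − R̄_i)(R_m − R̄_m) = 492.9067  ⇒  Cov = 492.9067 / 5 = 98.5813
Σ(R_m − R̄_m)² = 309.4133  ⇒  Var(R_m) = 309.4133 / 5 = 61.8827
β = Cov / Var(R_m) = 98.5813 / 61.8827 = 1.5930
MRP = 8.4% − 2.1% = 6.30%
E(R) = R_f + β × MRP = 2.1% + 1.5930 × 6.3% = 12.14%

12.14%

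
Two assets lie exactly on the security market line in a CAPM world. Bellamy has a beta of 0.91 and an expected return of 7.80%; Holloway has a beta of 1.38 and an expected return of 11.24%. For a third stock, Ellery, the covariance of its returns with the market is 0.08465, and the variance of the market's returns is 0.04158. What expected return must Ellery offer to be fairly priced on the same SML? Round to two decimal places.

MRP = (11.24% − 7.80%) / (1.38 − 0.91) = 7.3191%
R_f = 7.80% − 0.91 × 7.3191% = 1.1396%
β_Ellery = Cov / Var(R_m) = 0.08465 / 0.04158 = 2.0358
E(R_Ellery) = R_f + β × MRP = 1.1396% + 2.0358 × 7.3191% = 16.04%

16.04%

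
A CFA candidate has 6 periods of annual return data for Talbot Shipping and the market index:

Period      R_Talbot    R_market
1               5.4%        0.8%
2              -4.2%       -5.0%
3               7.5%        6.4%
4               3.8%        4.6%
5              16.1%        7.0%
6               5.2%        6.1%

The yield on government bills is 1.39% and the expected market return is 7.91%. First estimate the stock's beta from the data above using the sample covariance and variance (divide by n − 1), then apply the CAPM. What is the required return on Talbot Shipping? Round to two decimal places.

Mean R_i = (5.4 − 4.2 + 7.5 + 3.8 + 16.1 + 5.2) / 6 = 5.6333%
Mean R_m = (0.8 − 5.0 + 6.4 + 4.6 + 7.0 + 6.1) / 6 = 3.3167%
Σ(R_i − R̄_i)(R_m − R̄_m) = 123.1167  ⇒  Cov = 123.1167 / 5 = 24.6233
Σ(R_m − R̄_m)² = 107.9683  ⇒  Var(R_m) = 107.9683 / 5 = 21.5937
β = Cov / Var(R_m) = 24.6233 / 21.5937 = 1.1403
MRP = 7.91% − 1.39% = 6.52%
E(R) = R_f + β × MRP = 1.39% + 1.1403 × 6.52% = 8.82%

8.82%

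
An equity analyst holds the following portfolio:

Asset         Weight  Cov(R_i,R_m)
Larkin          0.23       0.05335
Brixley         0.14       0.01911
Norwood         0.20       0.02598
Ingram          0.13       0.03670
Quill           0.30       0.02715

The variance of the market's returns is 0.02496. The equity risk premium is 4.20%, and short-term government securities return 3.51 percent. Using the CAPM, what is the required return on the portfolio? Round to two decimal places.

β_Larkin = 0.05335 / 0.02496 = 2.1374
β_Brixley = 0.01911 / 0.02496 = 0.7656
β_Norwood = 0.02598 / 0.02496 = 1.0409
β_Ingram = 0.03670 / 0.02496 = 1.4704
β_Quill = 0.02715 / 0.02496 = 1.0877
β_P = Σ w_i β_i = 0.23×2.1374 + 0.14×0.7656 + 0.20×1.0409 + 0.13×1.4704 + 0.30×1.0877 = 1.3244
E(R_P) = R_f + β_P × MRP = 3.51% + 1.3244 × 4.20% = 9.07%

9.07%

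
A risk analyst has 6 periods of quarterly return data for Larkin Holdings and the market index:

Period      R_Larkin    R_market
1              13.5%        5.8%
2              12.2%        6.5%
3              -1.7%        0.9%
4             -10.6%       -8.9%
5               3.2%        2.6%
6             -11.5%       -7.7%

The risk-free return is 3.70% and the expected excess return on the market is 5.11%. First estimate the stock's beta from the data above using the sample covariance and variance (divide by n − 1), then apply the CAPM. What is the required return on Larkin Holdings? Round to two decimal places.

11.71%

Mean R_i = (13.5 + 12.2 − 1.7 − 10.6 + 3.2 − 11.5) / 6 = 0.8500%
Mean R_m = (5.8 + 6.5 + 0.9 − 8.9 + 2.6 − 7.7) / 6 = -0.1333%
Σ(R_i − R̄_i)(R_m − R̄_m) = 347.9600  ⇒  Cov = 347.9600 / 5 = 69.5920
Σ(R_m − R̄_m)² = 221.8533  ⇒  Var(R_m) = 221.8533 / 5 = 44.3707
β = Cov / Var(R_m) = 69.5920 / 44.3707 = 1.5684
E(R) = R_f + β × MRP = 3.70% + 1.5684 × 5.11% = 11.71%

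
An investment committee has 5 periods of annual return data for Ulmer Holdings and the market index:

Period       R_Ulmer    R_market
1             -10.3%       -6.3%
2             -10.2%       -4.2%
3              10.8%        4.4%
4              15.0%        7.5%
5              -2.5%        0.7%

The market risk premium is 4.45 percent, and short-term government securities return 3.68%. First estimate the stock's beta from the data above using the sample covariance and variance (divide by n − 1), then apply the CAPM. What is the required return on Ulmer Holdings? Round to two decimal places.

Mean R_i = (-10.3 − 10.2 + 10.8 + 15.0 − 2.5) / 5 = 0.5600%
Mean R_m = (-6.3 − 4.2 + 4.4 + 7.5 + 0.7) / 5 = 0.4200%
Σ(R_i − R̄_i)(R_m − R̄_m) = 264.8240  ⇒  Cov = 264.8240 / 4 = 66.2060
Σ(R_m − R̄_m)² = 132.5480  ⇒  Var(R_m) = 132.5480 / 4 = 33.1370
β = Cov / Var(R_m) = 66.2060 / 33.1370 = 1.9979
E(R) = R_f + β × MRP = 3.68% + 1.9979 × 4.45% = 12.57%

12.57%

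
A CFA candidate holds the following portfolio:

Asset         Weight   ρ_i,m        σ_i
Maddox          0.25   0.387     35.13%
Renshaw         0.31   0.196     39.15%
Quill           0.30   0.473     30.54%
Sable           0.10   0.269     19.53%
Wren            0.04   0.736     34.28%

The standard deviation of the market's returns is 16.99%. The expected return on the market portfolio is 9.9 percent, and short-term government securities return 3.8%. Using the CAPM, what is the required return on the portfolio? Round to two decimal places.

β_Maddox = 0.387 × 35.13% / 16.99% = 0.8002
β_Renshaw = 0.196 × 39.15% / 16.99% = 0.4516
β_Quill = 0.473 × 30.54% / 16.99% = 0.8502
β_Sable = 0.269 × 19.53% / 16.99% = 0.3092
β_Wren = 0.736 × 34.28% / 16.99% = 1.4850
β_P = Σ w_i β_i = 0.25×0.8002 + 0.31×0.4516 + 0.30×0.8502 + 0.10×0.3092 + 0.04×1.4850 = 0.6854
MRP = 9.9% − 3.8% = 6.10%
E(R_P) = R_f + β_P × MRP = 3.8% + 0.6854 × 6.1% = 7.98%

7.98%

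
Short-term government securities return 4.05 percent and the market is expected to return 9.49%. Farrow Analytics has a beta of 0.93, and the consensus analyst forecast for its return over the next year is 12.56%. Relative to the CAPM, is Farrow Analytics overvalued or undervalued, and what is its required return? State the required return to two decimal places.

Undervalued; required return 9.11%

MRP = 9.49% − 4.05% = 5.44%
Required return = R_f + β·MRP = 4.05% + 0.93 × 5.44% = 9.11%
Forecast 12.56% > required 9.11% → the stock plots above the SML → undervalued.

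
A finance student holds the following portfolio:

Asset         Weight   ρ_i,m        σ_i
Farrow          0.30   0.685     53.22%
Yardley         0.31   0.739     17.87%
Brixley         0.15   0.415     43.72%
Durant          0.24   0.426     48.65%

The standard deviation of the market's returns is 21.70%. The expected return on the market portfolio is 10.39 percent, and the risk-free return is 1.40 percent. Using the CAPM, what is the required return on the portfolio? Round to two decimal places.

β_Farrow = 0.685 × 53.22% / 21.70% = 1.6800
β_Yardley = 0.739 × 17.87% / 21.70% = 0.6086
β_Brixley = 0.415 × 43.72% / 21.70% = 0.8361
β_Durant = 0.426 × 48.65% / 21.70% = 0.9551
β_P = Σ w_i β_i = 0.30×1.6800 + 0.31×0.6086 + 0.15×0.8361 + 0.24×0.9551 = 1.0473
MRP = 10.39% − 1.40% = 8.99%
E(R_P) = R_f + β_P × MRP = 1.40% + 1.0473 × 8.99% = 10.82%

10.82%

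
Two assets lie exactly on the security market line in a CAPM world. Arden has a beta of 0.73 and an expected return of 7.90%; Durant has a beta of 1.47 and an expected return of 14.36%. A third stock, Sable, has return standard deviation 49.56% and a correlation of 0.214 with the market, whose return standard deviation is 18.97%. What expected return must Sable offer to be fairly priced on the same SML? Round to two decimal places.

MRP = (14.36% − 7.90%) / (1.47 − 0.73) = 8.7297%
R_f = 7.90% − 0.73 × 8.7297% = 1.5273%
β_Sable = ρ·σ_i/σ_m = 0.214 × 49.56 / 18.97 = 0.5591
E(R_Sable) = R_f + β × MRP = 1.5273% + 0.5591 × 8.7297% = 6.41%

6.41%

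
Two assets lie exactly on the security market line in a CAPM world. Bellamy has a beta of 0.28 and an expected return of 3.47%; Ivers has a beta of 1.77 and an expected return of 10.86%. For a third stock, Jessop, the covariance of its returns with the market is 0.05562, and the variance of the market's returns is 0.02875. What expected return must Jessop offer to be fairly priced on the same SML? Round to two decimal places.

11.68%

MRP = (10.86% − 3.47%) / (1.77 − 0.28) = 4.9597%
R_f = 3.47% − 0.28 × 4.9597% = 2.0813%
β_Jessop = Cov / Var(R_m) = 0.05562 / 0.02875 = 1.9346
E(R_Jessop) = R_f + β × MRP = 2.0813% + 1.9346 × 4.9597% = 11.68%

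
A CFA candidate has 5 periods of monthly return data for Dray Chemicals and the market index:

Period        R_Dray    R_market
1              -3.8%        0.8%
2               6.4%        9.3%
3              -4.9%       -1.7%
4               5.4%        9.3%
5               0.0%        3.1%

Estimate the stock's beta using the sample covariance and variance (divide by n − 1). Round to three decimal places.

1.026

Mean R_i = (-3.8 + 6.4 − 4.9 + 5.4 + 0.0) / 5 = 0.6200%
Mean R_m = (0.8 + 9.3 − 1.7 + 9.3 + 3.1) / 5 = 4.1600%
Σ(R_i − R̄_i)(R_m − R̄_m) = 102.1340  ⇒  Cov = 102.1340 / 4 = 25.5335
Σ(R_m − R̄_m)² = 99.5920  ⇒  Var(R_m) = 99.5920 / 4 = 24.8980
β = Cov / Var(R_m) = 25.5335 / 24.8980 = 1.0255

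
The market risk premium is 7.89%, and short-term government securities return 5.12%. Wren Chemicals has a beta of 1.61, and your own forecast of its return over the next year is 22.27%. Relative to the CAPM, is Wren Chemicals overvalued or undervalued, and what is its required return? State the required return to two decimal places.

Required return = R_f + β·MRP = 5.12% + 1.61 × 7.89% = 17.82%
Forecast 22.27% > required 17.82% → the stock plots above the SML → undervalued.

Undervalued; required return 17.82%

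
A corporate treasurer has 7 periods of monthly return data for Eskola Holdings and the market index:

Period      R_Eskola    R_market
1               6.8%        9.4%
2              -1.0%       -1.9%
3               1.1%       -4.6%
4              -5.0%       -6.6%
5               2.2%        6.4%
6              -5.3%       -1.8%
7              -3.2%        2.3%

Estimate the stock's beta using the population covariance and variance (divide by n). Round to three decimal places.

Mean R_i = (6.8 − 1.0 + 1.1 − 5.0 + 2.2 − 5.3 − 3.2) / 7 = -0.6286%
Mean R_m = (9.4 − 1.9 − 4.6 − 6.6 + 6.4 − 1.8 + 2.3) / 7 = 0.4571%
Σ(R_i − R̄_i)(R_m − R̄_m) = 112.0314  ⇒  Cov = 112.0314 / 7 = 16.0045
Σ(R_m − R̄_m)² = 204.7171  ⇒  Var(R_m) = 204.7171 / 7 = 29.2453
β = Cov / Var(R_m) = 16.0045 / 29.2453 = 0.5473

0.547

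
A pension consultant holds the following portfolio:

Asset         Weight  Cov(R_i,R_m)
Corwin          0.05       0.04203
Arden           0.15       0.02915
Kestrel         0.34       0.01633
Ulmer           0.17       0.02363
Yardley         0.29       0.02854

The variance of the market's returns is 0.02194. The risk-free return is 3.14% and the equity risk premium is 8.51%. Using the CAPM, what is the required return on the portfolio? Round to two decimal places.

12.57%

β_Corwin = 0.04203 / 0.02194 = 1.9157
β_Arden = 0.02915 / 0.02194 = 1.3286
β_Kestrel = 0.01633 / 0.02194 = 0.7443
β_Ulmer = 0.02363 / 0.02194 = 1.0770
β_Yardley = 0.02854 / 0.02194 = 1.3008
β_P = Σ w_i β_i = 0.05×1.9157 + 0.15×1.3286 + 0.34×0.7443 + 0.17×1.0770 + 0.29×1.3008 = 1.1085
E(R_P) = R_f + β_P × MRP = 3.14% + 1.1085 × 8.51% = 12.57%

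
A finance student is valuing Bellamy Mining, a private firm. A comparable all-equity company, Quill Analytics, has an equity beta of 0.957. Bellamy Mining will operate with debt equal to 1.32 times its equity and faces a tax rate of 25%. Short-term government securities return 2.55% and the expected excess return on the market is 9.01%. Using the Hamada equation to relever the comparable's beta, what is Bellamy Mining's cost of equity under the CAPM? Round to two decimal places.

19.71%

β_L = β_U × [1 + (1 − t)(D/E)] = 0.957 × [1 + (1 − 0.25) × 1.32]
    = 0.957 × [1 + 0.75 × 1.32] = 0.957 × 1.9900 = 1.9044
E(R) = R_f + β_L × MRP = 2.55% + 1.9044 × 9.01% = 19.71%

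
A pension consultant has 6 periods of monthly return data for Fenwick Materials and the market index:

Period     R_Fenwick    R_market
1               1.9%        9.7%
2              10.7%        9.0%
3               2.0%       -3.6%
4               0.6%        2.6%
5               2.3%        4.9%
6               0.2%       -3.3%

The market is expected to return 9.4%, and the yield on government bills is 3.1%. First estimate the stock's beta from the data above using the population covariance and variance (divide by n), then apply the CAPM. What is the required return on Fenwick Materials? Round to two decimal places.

Mean R_i = (1.9 + 10.7 + 2.0 + 0.6 + 2.3 + 0.2) / 6 = 2.9500%
Mean R_m = (9.7 + 9.0 − 3.6 + 2.6 + 4.9 − 3.3) / 6 = 3.2167%
Σ(R_i − R̄_i)(R_m − R̄_m) = 62.7650  ⇒  Cov = 62.7650 / 6 = 10.4608
Σ(R_m − R̄_m)² = 167.6283  ⇒  Var(R_m) = 167.6283 / 6 = 27.9381
β = Cov / Var(R_m) = 10.4608 / 27.9381 = 0.3744
MRP = 9.4% − 3.1% = 6.30%
E(R) = R_f + β × MRP = 3.1% + 0.3744 × 6.3% = 5.46%

5.46%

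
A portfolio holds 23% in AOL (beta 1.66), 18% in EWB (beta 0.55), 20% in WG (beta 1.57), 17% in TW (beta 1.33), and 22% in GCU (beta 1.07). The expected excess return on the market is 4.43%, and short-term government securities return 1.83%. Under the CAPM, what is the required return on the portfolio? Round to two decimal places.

7.40%

β_P = Σ w_i β_i = 0.23×1.66 + 0.18×0.55 + 0.20×1.57 + 0.17×1.33 + 0.22×1.07 = 1.2563
E(R_P) = R_f + β_P × MRP = 1.83% + 1.2563 × 4.43% = 7.40%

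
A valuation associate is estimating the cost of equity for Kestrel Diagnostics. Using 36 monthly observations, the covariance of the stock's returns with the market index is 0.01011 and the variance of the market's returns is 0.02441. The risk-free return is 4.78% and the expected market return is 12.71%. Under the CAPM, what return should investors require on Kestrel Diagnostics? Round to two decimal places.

β = Cov(R_i, R_m) / Var(R_m) = 0.01011 / 0.02441 = 0.4142
MRP = 12.71% − 4.78% = 7.93%
E(R) = R_f + β × MRP = 4.78% + 0.4142 × 7.93% = 8.06%

8.06%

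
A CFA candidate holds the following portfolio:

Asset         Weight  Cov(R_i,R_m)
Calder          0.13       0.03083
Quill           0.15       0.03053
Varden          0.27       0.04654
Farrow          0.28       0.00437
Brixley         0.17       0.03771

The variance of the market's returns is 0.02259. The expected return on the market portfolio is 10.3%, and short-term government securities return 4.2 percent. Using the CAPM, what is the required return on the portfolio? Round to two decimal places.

β_Calder = 0.03083 / 0.02259 = 1.3648
β_Quill = 0.03053 / 0.02259 = 1.3515
β_Varden = 0.04654 / 0.02259 = 2.0602
β_Farrow = 0.00437 / 0.02259 = 0.1934
β_Brixley = 0.03771 / 0.02259 = 1.6693
β_P = Σ w_i β_i = 0.13×1.3648 + 0.15×1.3515 + 0.27×2.0602 + 0.28×0.1934 + 0.17×1.6693 = 1.2743
MRP = 10.3% − 4.2% = 6.10%
E(R_P) = R_f + β_P × MRP = 4.2% + 1.2743 × 6.1% = 11.97%

11.97%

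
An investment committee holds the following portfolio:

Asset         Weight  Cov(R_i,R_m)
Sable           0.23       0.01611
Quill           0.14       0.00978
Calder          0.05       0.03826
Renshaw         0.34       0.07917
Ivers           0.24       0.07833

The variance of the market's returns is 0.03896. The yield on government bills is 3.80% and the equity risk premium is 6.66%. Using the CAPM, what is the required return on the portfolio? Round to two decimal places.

12.81%

β_Sable = 0.01611 / 0.03896 = 0.4135
β_Quill = 0.00978 / 0.03896 = 0.2510
β_Calder = 0.03826 / 0.03896 = 0.9820
β_Renshaw = 0.07917 / 0.03896 = 2.0321
β_Ivers = 0.07833 / 0.03896 = 2.0105
β_P = Σ w_i β_i = 0.23×0.4135 + 0.14×0.2510 + 0.05×0.9820 + 0.34×2.0321 + 0.24×2.0105 = 1.3528
E(R_P) = R_f + β_P × MRP = 3.80% + 1.3528 × 6.66% = 12.81%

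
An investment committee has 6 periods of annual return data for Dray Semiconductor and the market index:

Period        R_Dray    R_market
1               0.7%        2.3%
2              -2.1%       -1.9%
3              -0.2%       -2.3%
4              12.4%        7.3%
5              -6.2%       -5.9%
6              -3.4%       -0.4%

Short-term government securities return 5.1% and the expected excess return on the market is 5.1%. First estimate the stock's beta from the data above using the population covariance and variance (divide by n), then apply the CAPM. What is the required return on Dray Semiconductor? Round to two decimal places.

Mean R_i = (0.7 − 2.1 − 0.2 + 12.4 − 6.2 − 3.4) / 6 = 0.2000%
Mean R_m = (2.3 − 1.9 − 2.3 + 7.3 − 5.9 − 0.4) / 6 = -0.1500%
Σ(R_i − R̄_i)(R_m − R̄_m) = 134.7000  ⇒  Cov = 134.7000 / 6 = 22.4500
Σ(R_m − R̄_m)² = 102.3150  ⇒  Var(R_m) = 102.3150 / 6 = 17.0525
β = Cov / Var(R_m) = 22.4500 / 17.0525 = 1.3165
E(R) = R_f + β × MRP = 5.1% + 1.3165 × 5.1% = 11.81%

11.81%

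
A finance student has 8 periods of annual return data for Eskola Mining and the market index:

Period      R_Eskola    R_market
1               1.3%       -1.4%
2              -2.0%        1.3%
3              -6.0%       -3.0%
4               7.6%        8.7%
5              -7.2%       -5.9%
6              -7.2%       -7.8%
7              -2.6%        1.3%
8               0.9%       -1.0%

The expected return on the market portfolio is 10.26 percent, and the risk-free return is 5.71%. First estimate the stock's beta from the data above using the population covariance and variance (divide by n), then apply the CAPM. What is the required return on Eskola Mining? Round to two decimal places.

Mean R_i = (1.3 − 2.0 − 6.0 + 7.6 − 7.2 − 7.2 − 2.6 + 0.9) / 8 = -1.9000%
Mean R_m = (-1.4 + 1.3 − 3.0 + 8.7 − 5.9 − 7.8 + 1.3 − 1.0) / 8 = -0.9750%
Σ(R_i − R̄_i)(R_m − R̄_m) = 159.2400  ⇒  Cov = 159.2400 / 8 = 19.9050
Σ(R_m − R̄_m)² = 179.0750  ⇒  Var(R_m) = 179.0750 / 8 = 22.3844
β = Cov / Var(R_m) = 19.9050 / 22.3844 = 0.8892
MRP = 10.26% − 5.71% = 4.55%
E(R) = R_f + β × MRP = 5.71% + 0.8892 × 4.55% = 9.76%

9.76%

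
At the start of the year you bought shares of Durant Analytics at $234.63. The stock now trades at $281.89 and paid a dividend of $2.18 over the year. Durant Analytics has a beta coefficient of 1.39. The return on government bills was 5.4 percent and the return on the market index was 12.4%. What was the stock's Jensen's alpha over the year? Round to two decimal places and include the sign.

+5.94%

Realised HPR = (P1 + D1 − P0) / P0 = (281.89 + 2.18 − 234.63) / 234.63 = 49.44 / 234.63 = 21.0715%
MRP = 12.4% − 5.4% = 7.00%
CAPM required = R_f + β·MRP = 5.4% + 1.39 × 7.0% = 15.1300%
α = realised − required = 21.0715% − 15.1300% = +5.94%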